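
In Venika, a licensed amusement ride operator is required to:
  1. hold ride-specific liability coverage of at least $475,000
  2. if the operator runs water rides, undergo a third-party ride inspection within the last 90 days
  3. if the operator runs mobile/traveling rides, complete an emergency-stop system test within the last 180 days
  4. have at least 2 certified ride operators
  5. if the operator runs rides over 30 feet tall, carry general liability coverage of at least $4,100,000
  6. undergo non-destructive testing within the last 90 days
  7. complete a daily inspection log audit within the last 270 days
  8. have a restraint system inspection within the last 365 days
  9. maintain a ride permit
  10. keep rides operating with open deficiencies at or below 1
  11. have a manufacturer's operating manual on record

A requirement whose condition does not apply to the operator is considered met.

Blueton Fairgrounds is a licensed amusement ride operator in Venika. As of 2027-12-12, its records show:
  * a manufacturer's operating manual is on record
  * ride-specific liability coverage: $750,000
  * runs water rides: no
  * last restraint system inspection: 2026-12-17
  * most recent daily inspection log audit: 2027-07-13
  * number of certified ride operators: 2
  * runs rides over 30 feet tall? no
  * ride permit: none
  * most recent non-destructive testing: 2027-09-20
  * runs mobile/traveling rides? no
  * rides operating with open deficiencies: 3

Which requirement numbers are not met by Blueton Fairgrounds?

9, 10

1. ride-specific liability coverage $750,000 ≥ $475,000 → met
2. condition 'runs water rides' does not hold → requirement n/a → met
3. condition 'runs mobile/traveling rides' does not hold → requirement n/a → met
4. certified ride operators 2 ≥ 2 → met
5. condition 'runs rides over 30 feet tall' does not hold → requirement n/a → met
6. non-destructive testing 83 days ago vs limit 90 → met
7. daily inspection log audit 152 days ago vs limit 270 → met
8. restraint system inspection 360 days ago vs limit 365 → met
9. ride permit absent → not met
10. rides operating with open deficiencies 3 > 1 → not met
11. manufacturer's operating manual present → met
Not met: 9, 10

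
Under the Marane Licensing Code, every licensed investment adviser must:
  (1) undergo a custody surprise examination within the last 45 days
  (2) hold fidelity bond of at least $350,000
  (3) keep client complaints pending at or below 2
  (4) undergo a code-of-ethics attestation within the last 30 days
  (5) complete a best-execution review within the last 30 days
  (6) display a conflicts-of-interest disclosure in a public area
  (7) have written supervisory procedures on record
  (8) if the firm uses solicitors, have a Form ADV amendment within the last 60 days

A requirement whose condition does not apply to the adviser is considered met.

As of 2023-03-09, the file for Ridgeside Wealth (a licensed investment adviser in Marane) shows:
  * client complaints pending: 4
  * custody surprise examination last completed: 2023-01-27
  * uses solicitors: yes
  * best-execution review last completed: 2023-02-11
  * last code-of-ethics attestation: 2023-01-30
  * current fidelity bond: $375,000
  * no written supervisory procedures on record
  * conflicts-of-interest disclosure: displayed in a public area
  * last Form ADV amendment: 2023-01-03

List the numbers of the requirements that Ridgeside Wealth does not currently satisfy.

3, 4, 7, 8

1. custody surprise examination 41 days ago vs limit 45 → met
2. fidelity bond $375,000 ≥ $350,000 → met
3. client complaints pending 4 > 2 → not met
4. code-of-ethics attestation 38 days ago vs limit 30 → not met
5. best-execution review 26 days ago vs limit 30 → met
6. conflicts-of-interest disclosure present → met
7. written supervisory procedures absent → not met
8. condition 'uses solicitors' holds; Form ADV amendment 65 days ago vs limit 60 → not met
Not met: 3, 4, 7, 8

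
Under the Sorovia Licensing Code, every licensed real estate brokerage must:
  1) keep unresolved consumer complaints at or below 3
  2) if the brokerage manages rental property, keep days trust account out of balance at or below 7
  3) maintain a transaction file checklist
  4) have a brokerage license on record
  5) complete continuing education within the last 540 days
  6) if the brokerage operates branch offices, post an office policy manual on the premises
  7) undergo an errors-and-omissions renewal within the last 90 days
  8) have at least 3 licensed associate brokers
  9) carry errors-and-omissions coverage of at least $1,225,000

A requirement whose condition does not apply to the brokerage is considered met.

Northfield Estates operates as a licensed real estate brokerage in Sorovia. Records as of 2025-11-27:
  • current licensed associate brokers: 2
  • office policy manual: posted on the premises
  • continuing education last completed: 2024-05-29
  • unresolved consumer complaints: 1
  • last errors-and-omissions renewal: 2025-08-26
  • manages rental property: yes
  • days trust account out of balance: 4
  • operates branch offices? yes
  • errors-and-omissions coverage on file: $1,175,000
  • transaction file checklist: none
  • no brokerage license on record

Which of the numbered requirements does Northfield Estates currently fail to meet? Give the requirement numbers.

1. unresolved consumer complaints 1 ≤ 3 → met
2. condition 'manages rental property' holds; days trust account out of balance 4 ≤ 7 → met
3. transaction file checklist absent → not met
4. brokerage license absent → not met
5. continuing education 547 days ago vs limit 540 → not met
6. condition 'operates branch offices' holds; office policy manual present → met
7. errors-and-omissions renewal 93 days ago vs limit 90 → not met
8. licensed associate brokers 2 < 3 → not met
9. errors-and-omissions coverage $1,175,000 < $1,225,000 → not met
Not met: 3, 4, 5, 7, 8, 9

3, 4, 5, 7, 8, 9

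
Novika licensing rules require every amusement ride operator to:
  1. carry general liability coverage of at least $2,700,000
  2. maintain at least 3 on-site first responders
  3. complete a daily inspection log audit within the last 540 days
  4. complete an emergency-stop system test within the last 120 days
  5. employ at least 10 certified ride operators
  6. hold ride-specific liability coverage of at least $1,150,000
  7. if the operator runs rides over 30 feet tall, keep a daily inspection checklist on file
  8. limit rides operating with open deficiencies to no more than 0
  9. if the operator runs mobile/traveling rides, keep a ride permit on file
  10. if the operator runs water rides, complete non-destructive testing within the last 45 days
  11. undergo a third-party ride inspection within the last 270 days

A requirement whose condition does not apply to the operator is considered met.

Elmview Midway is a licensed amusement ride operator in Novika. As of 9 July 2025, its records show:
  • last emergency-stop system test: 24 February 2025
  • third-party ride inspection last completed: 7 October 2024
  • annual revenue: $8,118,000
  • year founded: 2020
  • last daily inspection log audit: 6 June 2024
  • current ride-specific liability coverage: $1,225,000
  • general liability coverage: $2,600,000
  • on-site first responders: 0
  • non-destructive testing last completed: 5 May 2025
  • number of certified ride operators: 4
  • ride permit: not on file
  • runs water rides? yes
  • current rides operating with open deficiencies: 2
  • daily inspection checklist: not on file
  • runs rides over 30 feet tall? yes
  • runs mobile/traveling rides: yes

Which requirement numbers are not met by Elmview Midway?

1. general liability coverage $2,600,000 < $2,700,000 → not met
2. on-site first responders 0 < 3 → not met
3. daily inspection log audit 398 days ago vs limit 540 → met
4. emergency-stop system test 135 days ago vs limit 120 → not met
5. certified ride operators 4 < 10 → not met
6. ride-specific liability coverage $1,225,000 ≥ $1,150,000 → met
7. condition 'runs rides over 30 feet tall' holds; daily inspection checklist absent → not met
8. rides operating with open deficiencies 2 > 0 → not met
9. condition 'runs mobile/traveling rides' holds; ride permit absent → not met
10. condition 'runs water rides' holds; non-destructive testing 65 days ago vs limit 45 → not met
11. third-party ride inspection 275 days ago vs limit 270 → not met
Not met: 1, 2, 4, 5, 7, 8, 9, 10, 11

1, 2, 4, 5, 7, 8, 9, 10, 11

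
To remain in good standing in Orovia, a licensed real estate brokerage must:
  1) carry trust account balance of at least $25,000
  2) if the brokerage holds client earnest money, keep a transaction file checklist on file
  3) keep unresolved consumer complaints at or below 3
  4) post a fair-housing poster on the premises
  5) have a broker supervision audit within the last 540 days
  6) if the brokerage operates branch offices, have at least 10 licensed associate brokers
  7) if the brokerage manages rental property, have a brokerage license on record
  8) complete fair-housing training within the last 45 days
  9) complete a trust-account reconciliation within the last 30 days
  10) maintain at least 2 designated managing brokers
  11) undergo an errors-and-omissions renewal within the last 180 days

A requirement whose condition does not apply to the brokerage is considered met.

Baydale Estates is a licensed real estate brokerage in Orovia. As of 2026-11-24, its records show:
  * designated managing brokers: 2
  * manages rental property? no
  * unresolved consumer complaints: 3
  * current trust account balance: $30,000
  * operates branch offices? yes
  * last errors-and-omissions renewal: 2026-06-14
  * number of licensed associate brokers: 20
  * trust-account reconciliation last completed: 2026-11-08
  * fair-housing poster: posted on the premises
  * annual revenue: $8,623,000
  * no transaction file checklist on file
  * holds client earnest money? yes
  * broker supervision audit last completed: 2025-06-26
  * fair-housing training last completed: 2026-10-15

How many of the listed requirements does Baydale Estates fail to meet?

1. trust account balance $30,000 ≥ $25,000 → met
2. condition 'holds client earnest money' holds; transaction file checklist absent → not met
3. unresolved consumer complaints 3 ≤ 3 → met
4. fair-housing poster present → met
5. broker supervision audit 516 days ago vs limit 540 → met
6. condition 'operates branch offices' holds; licensed associate brokers 20 ≥ 10 → met
7. condition 'manages rental property' does not hold → requirement n/a → met
8. fair-housing training 40 days ago vs limit 45 → met
9. trust-account reconciliation 16 days ago vs limit 30 → met
10. designated managing brokers 2 ≥ 2 → met
11. errors-and-omissions renewal 163 days ago vs limit 180 → met
Not met: 1 of 11

1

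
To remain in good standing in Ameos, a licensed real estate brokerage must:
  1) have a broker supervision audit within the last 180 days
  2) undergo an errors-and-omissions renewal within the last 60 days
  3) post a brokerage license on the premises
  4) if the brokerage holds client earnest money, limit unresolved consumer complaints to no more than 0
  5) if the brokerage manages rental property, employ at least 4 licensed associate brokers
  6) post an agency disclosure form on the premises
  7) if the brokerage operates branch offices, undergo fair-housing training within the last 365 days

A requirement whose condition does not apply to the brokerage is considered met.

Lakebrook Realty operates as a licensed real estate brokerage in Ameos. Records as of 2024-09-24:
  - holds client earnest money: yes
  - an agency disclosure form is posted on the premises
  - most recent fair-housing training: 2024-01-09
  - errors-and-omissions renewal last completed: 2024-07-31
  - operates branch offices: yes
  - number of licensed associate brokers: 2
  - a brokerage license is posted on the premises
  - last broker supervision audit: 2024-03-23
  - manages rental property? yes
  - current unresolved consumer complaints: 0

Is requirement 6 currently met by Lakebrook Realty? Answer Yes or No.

Yes

6. agency disclosure form present → met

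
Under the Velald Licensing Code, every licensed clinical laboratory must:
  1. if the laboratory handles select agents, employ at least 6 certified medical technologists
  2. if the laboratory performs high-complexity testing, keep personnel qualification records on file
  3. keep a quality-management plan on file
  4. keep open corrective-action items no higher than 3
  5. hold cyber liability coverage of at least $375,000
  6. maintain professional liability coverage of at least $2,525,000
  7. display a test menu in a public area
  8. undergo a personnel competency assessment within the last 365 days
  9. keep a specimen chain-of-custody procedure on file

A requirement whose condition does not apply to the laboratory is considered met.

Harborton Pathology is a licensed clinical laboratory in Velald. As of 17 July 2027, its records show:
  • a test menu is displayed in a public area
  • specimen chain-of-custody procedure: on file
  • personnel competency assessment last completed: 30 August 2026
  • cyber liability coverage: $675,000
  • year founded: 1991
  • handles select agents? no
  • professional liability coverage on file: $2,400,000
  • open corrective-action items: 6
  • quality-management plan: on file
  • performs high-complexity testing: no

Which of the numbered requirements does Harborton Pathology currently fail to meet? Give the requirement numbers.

4, 6

1. condition 'handles select agents' does not hold → requirement n/a → met
2. condition 'performs high-complexity testing' does not hold → requirement n/a → met
3. quality-management plan present → met
4. open corrective-action items 6 > 3 → not met
5. cyber liability coverage $675,000 ≥ $375,000 → met
6. professional liability coverage $2,400,000 < $2,525,000 → not met
7. test menu present → met
8. personnel competency assessment 321 days ago vs limit 365 → met
9. specimen chain-of-custody procedure present → met
Not met: 4, 6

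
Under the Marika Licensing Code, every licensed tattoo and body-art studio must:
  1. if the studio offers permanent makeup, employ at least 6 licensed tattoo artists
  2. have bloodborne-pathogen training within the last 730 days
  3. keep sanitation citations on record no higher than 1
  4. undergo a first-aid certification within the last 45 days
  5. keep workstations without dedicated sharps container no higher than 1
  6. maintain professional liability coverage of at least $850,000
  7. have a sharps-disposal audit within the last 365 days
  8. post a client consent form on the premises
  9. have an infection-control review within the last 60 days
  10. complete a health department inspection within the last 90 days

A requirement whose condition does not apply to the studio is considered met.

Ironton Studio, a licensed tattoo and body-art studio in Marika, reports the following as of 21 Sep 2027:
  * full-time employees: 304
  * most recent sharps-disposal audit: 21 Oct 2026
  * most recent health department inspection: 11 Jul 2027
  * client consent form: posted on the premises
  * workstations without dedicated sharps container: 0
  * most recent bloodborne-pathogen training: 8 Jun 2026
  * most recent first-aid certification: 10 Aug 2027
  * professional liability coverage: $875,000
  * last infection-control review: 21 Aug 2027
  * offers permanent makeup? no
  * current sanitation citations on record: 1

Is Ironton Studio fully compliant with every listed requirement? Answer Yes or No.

1. condition 'offers permanent makeup' does not hold → requirement n/a → met
2. bloodborne-pathogen training 470 days ago vs limit 730 → met
3. sanitation citations on record 1 ≤ 1 → met
4. first-aid certification 42 days ago vs limit 45 → met
5. workstations without dedicated sharps container 0 ≤ 1 → met
6. professional liability coverage $875,000 ≥ $850,000 → met
7. sharps-disposal audit 335 days ago vs limit 365 → met
8. client consent form present → met
9. infection-control review 31 days ago vs limit 60 → met
10. health department inspection 72 days ago vs limit 90 → met
All met.

Yes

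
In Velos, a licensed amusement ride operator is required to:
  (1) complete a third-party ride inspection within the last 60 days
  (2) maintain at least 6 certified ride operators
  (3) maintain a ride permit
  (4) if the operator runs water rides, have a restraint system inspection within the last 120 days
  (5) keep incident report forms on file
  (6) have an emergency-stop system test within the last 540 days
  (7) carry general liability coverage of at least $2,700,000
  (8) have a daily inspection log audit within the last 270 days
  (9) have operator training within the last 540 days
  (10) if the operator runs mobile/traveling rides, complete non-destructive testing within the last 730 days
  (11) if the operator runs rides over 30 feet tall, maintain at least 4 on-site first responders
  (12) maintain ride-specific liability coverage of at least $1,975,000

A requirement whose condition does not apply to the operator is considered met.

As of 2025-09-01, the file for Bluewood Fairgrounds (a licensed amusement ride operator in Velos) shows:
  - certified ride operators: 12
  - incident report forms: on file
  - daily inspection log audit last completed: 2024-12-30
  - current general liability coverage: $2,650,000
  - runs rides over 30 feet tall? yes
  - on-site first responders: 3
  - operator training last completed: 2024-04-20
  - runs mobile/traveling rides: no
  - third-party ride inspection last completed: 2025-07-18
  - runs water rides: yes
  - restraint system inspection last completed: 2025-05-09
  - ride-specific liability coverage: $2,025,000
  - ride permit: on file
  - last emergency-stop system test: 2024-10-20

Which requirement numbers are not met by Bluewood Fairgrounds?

7, 11

1. third-party ride inspection 45 days ago vs limit 60 → met
2. certified ride operators 12 ≥ 6 → met
3. ride permit present → met
4. condition 'runs water rides' holds; restraint system inspection 115 days ago vs limit 120 → met
5. incident report forms present → met
6. emergency-stop system test 316 days ago vs limit 540 → met
7. general liability coverage $2,650,000 < $2,700,000 → not met
8. daily inspection log audit 245 days ago vs limit 270 → met
9. operator training 499 days ago vs limit 540 → met
10. condition 'runs mobile/traveling rides' does not hold → requirement n/a → met
11. condition 'runs rides over 30 feet tall' holds; on-site first responders 3 < 4 → not met
12. ride-specific liability coverage $2,025,000 ≥ $1,975,000 → met
Not met: 7, 11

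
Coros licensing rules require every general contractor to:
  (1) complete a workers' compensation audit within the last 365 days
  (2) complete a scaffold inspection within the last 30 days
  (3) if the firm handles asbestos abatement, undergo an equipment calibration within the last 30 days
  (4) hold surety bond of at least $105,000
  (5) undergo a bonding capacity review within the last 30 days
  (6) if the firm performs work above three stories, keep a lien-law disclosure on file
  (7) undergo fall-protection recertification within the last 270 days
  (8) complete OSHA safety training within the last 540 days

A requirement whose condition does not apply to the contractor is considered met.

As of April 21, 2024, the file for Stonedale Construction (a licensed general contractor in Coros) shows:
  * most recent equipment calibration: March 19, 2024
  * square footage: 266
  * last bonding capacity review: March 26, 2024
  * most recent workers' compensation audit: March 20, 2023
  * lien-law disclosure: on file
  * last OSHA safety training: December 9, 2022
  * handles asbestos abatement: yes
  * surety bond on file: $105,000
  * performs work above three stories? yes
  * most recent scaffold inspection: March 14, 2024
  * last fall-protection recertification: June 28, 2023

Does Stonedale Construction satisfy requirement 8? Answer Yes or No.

8. OSHA safety training 499 days ago vs limit 540 → met

Yes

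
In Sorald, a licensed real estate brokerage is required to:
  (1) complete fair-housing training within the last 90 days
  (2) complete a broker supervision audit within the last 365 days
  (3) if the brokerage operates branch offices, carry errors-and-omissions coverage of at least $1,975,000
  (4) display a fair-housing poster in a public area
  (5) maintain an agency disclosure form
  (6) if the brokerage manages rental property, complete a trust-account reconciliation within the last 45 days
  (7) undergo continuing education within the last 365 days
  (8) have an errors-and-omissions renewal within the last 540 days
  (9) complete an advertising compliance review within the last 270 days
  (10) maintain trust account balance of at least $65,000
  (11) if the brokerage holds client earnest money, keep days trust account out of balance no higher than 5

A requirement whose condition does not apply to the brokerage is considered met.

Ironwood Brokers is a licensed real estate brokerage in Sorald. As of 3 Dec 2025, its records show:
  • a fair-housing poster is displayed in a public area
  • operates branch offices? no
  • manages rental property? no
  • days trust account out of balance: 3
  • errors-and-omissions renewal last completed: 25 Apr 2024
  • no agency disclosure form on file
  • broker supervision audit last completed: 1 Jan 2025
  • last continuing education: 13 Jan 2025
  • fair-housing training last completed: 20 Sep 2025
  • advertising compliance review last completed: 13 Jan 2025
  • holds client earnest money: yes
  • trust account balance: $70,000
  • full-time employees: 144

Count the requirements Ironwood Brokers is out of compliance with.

1. fair-housing training 74 days ago vs limit 90 → met
2. broker supervision audit 336 days ago vs limit 365 → met
3. condition 'operates branch offices' does not hold → requirement n/a → met
4. fair-housing poster present → met
5. agency disclosure form absent → not met
6. condition 'manages rental property' does not hold → requirement n/a → met
7. continuing education 324 days ago vs limit 365 → met
8. errors-and-omissions renewal 587 days ago vs limit 540 → not met
9. advertising compliance review 324 days ago vs limit 270 → not met
10. trust account balance $70,000 ≥ $65,000 → met
11. condition 'holds client earnest money' holds; days trust account out of balance 3 ≤ 5 → met
Not met: 3 of 11

3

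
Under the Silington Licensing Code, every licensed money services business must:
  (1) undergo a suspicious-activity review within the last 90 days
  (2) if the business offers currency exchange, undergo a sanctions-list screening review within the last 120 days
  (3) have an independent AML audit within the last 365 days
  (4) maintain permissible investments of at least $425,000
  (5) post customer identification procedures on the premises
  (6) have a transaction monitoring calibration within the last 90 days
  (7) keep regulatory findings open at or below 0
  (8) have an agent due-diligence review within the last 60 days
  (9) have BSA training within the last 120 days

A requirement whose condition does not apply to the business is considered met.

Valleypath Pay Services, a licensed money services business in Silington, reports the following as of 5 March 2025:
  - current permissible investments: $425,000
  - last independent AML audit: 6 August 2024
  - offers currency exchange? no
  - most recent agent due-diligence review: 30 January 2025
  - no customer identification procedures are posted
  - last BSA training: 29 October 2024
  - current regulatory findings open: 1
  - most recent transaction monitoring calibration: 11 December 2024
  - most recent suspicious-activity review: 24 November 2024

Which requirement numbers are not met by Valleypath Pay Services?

1. suspicious-activity review 101 days ago vs limit 90 → not met
2. condition 'offers currency exchange' does not hold → requirement n/a → met
3. independent AML audit 211 days ago vs limit 365 → met
4. permissible investments $425,000 ≥ $425,000 → met
5. customer identification procedures absent → not met
6. transaction monitoring calibration 84 days ago vs limit 90 → met
7. regulatory findings open 1 > 0 → not met
8. agent due-diligence review 34 days ago vs limit 60 → met
9. BSA training 127 days ago vs limit 120 → not met
Not met: 1, 5, 7, 9

1, 5, 7, 9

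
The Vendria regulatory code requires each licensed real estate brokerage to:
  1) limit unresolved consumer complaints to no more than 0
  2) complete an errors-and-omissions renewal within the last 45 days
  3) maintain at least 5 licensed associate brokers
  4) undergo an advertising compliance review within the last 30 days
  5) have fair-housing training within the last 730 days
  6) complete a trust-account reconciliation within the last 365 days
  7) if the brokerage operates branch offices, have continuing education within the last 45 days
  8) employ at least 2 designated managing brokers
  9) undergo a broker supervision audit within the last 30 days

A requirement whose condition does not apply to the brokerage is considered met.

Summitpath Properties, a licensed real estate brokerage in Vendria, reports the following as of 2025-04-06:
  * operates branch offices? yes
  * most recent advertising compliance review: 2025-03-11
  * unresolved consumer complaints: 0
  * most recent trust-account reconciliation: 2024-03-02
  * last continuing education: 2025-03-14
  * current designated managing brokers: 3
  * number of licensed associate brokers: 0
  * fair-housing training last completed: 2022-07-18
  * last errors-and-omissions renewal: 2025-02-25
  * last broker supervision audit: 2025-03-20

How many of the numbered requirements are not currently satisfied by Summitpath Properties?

1. unresolved consumer complaints 0 ≤ 0 → met
2. errors-and-omissions renewal 40 days ago vs limit 45 → met
3. licensed associate brokers 0 < 5 → not met
4. advertising compliance review 26 days ago vs limit 30 → met
5. fair-housing training 993 days ago vs limit 730 → not met
6. trust-account reconciliation 400 days ago vs limit 365 → not met
7. condition 'operates branch offices' holds; continuing education 23 days ago vs limit 45 → met
8. designated managing brokers 3 ≥ 2 → met
9. broker supervision audit 17 days ago vs limit 30 → met
Not met: 3 of 9

3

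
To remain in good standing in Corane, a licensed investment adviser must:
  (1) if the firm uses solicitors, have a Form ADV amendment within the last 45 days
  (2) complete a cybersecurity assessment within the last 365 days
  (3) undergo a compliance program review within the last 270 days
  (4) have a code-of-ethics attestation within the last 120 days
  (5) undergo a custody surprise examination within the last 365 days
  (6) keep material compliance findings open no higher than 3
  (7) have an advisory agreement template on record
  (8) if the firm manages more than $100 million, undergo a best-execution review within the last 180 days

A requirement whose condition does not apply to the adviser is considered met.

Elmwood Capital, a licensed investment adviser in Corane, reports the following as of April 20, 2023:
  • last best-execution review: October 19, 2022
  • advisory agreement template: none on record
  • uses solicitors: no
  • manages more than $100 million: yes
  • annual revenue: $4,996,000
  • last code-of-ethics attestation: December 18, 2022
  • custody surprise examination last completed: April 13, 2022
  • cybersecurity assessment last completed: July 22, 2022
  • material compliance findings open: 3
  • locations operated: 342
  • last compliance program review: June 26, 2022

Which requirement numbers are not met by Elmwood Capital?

3, 4, 5, 7, 8

1. condition 'uses solicitors' does not hold → requirement n/a → met
2. cybersecurity assessment 272 days ago vs limit 365 → met
3. compliance program review 298 days ago vs limit 270 → not met
4. code-of-ethics attestation 123 days ago vs limit 120 → not met
5. custody surprise examination 372 days ago vs limit 365 → not met
6. material compliance findings open 3 ≤ 3 → met
7. advisory agreement template absent → not met
8. condition 'manages more than $100 million' holds; best-execution review 183 days ago vs limit 180 → not met
Not met: 3, 4, 5, 7, 8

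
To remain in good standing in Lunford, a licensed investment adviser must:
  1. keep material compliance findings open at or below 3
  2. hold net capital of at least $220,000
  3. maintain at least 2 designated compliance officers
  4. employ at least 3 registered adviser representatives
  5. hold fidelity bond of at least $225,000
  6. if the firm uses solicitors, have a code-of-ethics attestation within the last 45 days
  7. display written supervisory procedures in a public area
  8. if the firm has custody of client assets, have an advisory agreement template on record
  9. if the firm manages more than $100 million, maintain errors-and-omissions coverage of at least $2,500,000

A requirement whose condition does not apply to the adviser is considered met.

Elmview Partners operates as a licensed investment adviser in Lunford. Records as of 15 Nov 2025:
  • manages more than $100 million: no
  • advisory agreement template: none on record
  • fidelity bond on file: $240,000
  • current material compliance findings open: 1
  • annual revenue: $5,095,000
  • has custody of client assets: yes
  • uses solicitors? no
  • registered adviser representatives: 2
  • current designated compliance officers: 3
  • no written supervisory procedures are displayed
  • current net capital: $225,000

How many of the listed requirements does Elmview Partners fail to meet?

3

1. material compliance findings open 1 ≤ 3 → met
2. net capital $225,000 ≥ $220,000 → met
3. designated compliance officers 3 ≥ 2 → met
4. registered adviser representatives 2 < 3 → not met
5. fidelity bond $240,000 ≥ $225,000 → met
6. condition 'uses solicitors' does not hold → requirement n/a → met
7. written supervisory procedures absent → not met
8. condition 'has custody of client assets' holds; advisory agreement template absent → not met
9. condition 'manages more than $100 million' does not hold → requirement n/a → met
Not met: 3 of 9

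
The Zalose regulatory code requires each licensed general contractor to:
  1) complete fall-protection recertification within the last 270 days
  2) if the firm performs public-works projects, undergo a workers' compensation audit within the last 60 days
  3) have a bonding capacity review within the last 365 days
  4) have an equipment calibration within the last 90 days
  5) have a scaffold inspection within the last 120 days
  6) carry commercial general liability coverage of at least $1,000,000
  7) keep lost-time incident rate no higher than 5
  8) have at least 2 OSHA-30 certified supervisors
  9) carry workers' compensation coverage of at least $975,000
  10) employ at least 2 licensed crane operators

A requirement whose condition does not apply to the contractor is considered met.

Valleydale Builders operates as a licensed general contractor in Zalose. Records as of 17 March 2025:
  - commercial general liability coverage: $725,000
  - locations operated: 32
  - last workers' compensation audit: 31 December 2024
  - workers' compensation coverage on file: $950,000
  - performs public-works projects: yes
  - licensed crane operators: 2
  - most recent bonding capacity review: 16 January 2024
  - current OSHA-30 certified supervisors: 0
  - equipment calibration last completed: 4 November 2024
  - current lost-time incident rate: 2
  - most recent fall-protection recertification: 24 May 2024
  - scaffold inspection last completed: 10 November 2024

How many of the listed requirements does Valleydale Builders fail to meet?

1. fall-protection recertification 297 days ago vs limit 270 → not met
2. condition 'performs public-works projects' holds; workers' compensation audit 76 days ago vs limit 60 → not met
3. bonding capacity review 426 days ago vs limit 365 → not met
4. equipment calibration 133 days ago vs limit 90 → not met
5. scaffold inspection 127 days ago vs limit 120 → not met
6. commercial general liability coverage $725,000 < $1,000,000 → not met
7. lost-time incident rate 2 ≤ 5 → met
8. OSHA-30 certified supervisors 0 < 2 → not met
9. workers' compensation coverage $950,000 < $975,000 → not met
10. licensed crane operators 2 ≥ 2 → met
Not met: 8 of 10

8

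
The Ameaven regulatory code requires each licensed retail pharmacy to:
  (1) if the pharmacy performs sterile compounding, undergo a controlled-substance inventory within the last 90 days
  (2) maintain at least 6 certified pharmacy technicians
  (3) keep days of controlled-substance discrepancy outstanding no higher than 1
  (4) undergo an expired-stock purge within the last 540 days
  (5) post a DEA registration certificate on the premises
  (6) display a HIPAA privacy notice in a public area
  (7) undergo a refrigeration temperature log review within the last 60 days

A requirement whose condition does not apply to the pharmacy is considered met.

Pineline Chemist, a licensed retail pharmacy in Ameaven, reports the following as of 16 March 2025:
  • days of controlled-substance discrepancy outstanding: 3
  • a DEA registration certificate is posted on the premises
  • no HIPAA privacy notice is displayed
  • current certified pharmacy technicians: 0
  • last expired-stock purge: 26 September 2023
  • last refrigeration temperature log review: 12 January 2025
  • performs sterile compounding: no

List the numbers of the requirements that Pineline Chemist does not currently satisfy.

2, 3, 6, 7

1. condition 'performs sterile compounding' does not hold → requirement n/a → met
2. certified pharmacy technicians 0 < 6 → not met
3. days of controlled-substance discrepancy outstanding 3 > 1 → not met
4. expired-stock purge 537 days ago vs limit 540 → met
5. DEA registration certificate present → met
6. HIPAA privacy notice absent → not met
7. refrigeration temperature log review 63 days ago vs limit 60 → not met
Not met: 2, 3, 6, 7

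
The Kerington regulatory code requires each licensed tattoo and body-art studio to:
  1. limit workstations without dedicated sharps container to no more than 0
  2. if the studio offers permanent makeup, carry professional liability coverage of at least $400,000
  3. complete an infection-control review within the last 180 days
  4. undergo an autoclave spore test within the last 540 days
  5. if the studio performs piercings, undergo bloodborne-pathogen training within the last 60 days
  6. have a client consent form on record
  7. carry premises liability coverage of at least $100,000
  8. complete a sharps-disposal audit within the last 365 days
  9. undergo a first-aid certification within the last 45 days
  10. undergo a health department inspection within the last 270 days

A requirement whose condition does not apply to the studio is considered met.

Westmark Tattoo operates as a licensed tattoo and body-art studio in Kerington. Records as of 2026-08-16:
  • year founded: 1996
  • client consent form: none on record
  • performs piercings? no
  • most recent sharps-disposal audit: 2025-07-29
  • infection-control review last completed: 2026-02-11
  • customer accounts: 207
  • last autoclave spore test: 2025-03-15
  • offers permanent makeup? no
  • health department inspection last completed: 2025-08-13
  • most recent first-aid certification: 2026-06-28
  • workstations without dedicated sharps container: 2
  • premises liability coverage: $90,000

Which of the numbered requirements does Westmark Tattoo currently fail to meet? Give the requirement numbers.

1. workstations without dedicated sharps container 2 > 0 → not met
2. condition 'offers permanent makeup' does not hold → requirement n/a → met
3. infection-control review 186 days ago vs limit 180 → not met
4. autoclave spore test 519 days ago vs limit 540 → met
5. condition 'performs piercings' does not hold → requirement n/a → met
6. client consent form absent → not met
7. premises liability coverage $90,000 < $100,000 → not met
8. sharps-disposal audit 383 days ago vs limit 365 → not met
9. first-aid certification 49 days ago vs limit 45 → not met
10. health department inspection 368 days ago vs limit 270 → not met
Not met: 1, 3, 6, 7, 8, 9, 10

1, 3, 6, 7, 8, 9, 10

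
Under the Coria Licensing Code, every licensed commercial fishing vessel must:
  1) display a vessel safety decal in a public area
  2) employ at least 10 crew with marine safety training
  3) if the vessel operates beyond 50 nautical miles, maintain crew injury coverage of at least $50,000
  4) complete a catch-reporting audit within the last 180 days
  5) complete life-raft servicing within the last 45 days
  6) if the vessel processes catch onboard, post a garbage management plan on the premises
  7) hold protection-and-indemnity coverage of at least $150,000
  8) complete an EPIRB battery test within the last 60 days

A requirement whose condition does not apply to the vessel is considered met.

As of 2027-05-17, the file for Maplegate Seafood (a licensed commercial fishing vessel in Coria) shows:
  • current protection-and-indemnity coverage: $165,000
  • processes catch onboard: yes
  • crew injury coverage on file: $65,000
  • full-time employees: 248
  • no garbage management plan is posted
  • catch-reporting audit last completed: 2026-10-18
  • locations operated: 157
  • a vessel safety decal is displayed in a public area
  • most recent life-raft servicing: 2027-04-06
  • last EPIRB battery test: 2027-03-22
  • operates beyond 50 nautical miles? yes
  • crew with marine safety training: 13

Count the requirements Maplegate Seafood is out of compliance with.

1. vessel safety decal present → met
2. crew with marine safety training 13 ≥ 10 → met
3. condition 'operates beyond 50 nautical miles' holds; crew injury coverage $65,000 ≥ $50,000 → met
4. catch-reporting audit 211 days ago vs limit 180 → not met
5. life-raft servicing 41 days ago vs limit 45 → met
6. condition 'processes catch onboard' holds; garbage management plan absent → not met
7. protection-and-indemnity coverage $165,000 ≥ $150,000 → met
8. EPIRB battery test 56 days ago vs limit 60 → met
Not met: 2 of 8

2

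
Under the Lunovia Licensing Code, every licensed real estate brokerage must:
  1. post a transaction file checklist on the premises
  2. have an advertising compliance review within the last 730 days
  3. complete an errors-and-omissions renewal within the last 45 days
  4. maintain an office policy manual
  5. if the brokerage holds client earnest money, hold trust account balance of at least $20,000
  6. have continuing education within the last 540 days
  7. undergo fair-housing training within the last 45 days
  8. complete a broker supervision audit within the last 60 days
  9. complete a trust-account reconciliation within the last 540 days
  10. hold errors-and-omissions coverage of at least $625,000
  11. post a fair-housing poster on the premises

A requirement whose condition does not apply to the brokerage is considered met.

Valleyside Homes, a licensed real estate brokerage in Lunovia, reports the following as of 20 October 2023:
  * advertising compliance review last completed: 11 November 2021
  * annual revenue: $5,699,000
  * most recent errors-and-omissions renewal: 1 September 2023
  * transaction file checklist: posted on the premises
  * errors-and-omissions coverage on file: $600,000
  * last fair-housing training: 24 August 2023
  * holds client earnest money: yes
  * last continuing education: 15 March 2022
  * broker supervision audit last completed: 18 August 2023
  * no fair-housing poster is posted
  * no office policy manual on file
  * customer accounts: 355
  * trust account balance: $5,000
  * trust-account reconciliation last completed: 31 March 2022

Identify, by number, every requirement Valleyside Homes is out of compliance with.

1. transaction file checklist present → met
2. advertising compliance review 708 days ago vs limit 730 → met
3. errors-and-omissions renewal 49 days ago vs limit 45 → not met
4. office policy manual absent → not met
5. condition 'holds client earnest money' holds; trust account balance $5,000 < $20,000 → not met
6. continuing education 584 days ago vs limit 540 → not met
7. fair-housing training 57 days ago vs limit 45 → not met
8. broker supervision audit 63 days ago vs limit 60 → not met
9. trust-account reconciliation 568 days ago vs limit 540 → not met
10. errors-and-omissions coverage $600,000 < $625,000 → not met
11. fair-housing poster absent → not met
Not met: 3, 4, 5, 6, 7, 8, 9, 10, 11

3, 4, 5, 6, 7, 8, 9, 10, 11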